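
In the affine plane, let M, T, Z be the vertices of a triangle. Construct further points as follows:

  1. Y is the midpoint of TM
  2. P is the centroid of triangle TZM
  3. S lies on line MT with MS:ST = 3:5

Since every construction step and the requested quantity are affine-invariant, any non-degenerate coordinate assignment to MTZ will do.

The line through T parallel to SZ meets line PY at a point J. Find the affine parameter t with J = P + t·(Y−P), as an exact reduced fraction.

t = 13

Work in coordinates with M = (0, 0), T = (1, 0), Z = (0, 1).
1. Y is the midpoint of TM ⇒ Y = (1/2, 0)
2. P is the centroid of triangle TZM ⇒ P = (1/3, 1/3)
3. S lies on line MT with MS:ST = 3:5 ⇒ S = (3/8, 0)
through T parallel to SZ: direction (-3/8, 1); meets PY at J = (5/2, -4)
J = P + t·(Y−P) with t = 13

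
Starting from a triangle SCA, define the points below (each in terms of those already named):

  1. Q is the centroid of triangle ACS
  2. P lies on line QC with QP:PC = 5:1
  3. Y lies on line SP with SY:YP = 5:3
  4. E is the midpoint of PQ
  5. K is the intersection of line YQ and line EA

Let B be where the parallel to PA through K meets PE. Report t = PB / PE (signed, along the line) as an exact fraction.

t = -14

Work in coordinates with S = (0, 0), C = (1, 0), A = (0, 1).
1. Q is the centroid of triangle ACS ⇒ Q = (1/3, 1/3)
2. P lies on line QC with QP:PC = 5:1 ⇒ P = (8/9, 1/18)
3. Y lies on line SP with SY:YP = 5:3 ⇒ Y = (5/9, 5/144)
4. E is the midpoint of PQ ⇒ E = (11/18, 7/36)
5. K is the intersection of line YQ and line EA ⇒ K = (-77/9, 221/18)
through K parallel to PA: direction (-8/9, 17/18); meets PE at B = (43/9, -17/9)
B = P + t·(E−P) with t = -14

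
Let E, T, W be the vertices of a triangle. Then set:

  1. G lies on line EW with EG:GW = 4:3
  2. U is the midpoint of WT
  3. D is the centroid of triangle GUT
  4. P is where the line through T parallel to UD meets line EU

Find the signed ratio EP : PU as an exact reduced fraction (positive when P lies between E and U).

Work in coordinates with E = (0, 0), T = (1, 0), W = (0, 1).
1. G lies on line EW with EG:GW = 4:3 ⇒ G = (0, 4/7)
2. U is the midpoint of WT ⇒ U = (1/2, 1/2)
3. D is the centroid of triangle GUT ⇒ D = (1/2, 5/14)
4. P is where the line through T parallel to UD meets line EU ⇒ P = (1, 1)
P = E + t·(U−E) with t = 2, so EP:PU = t:(1−t) = 2:-1

EP:PU = -2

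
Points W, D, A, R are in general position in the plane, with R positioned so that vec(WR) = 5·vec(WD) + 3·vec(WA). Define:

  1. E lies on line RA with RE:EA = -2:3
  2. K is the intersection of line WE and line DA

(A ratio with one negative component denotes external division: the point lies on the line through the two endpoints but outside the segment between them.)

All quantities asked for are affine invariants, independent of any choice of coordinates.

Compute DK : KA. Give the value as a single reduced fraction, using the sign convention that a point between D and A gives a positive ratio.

DK:KA = 7/15

Work in coordinates with W = (0, 0), D = (1, 0), A = (0, 1), R = (5, 3).
1. E lies on line RA with RE:EA = -2:3 ⇒ E = (15, 7)
2. K is the intersection of line WE and line DA ⇒ K = (15/22, 7/22)
K = D + t·(A−D) with t = 7/22, so DK:KA = t:(1−t) = 7/22:15/22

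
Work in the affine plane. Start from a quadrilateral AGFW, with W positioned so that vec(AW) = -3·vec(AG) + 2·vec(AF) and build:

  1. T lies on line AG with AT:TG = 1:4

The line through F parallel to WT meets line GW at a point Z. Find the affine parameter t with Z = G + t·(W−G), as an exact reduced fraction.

t = -3/4

Set A = (0, 0), G = (1, 0), F = (0, 1), W = (-3, 2); any affine frame gives the same invariant.
1. T lies on line AG with AT:TG = 1:4 ⇒ T = (1/5, 0)
through F parallel to WT: direction (16/5, -2); meets GW at Z = (4, -3/2)
Z = G + t·(W−G) with t = -3/4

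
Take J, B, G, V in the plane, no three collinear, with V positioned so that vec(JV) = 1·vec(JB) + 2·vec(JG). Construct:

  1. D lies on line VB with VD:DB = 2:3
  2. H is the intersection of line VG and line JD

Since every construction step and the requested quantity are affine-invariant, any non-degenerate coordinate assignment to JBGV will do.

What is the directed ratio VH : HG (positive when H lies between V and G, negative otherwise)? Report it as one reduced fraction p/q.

Set J = (0, 0), B = (1, 0), G = (0, 1), V = (1, 2); any affine frame gives the same invariant.
1. D lies on line VB with VD:DB = 2:3 ⇒ D = (1, 6/5)
2. H is the intersection of line VG and line JD ⇒ H = (5, 6)
H = V + t·(G−V) with t = -4, so VH:HG = t:(1−t) = -4:5

VH:HG = -4/5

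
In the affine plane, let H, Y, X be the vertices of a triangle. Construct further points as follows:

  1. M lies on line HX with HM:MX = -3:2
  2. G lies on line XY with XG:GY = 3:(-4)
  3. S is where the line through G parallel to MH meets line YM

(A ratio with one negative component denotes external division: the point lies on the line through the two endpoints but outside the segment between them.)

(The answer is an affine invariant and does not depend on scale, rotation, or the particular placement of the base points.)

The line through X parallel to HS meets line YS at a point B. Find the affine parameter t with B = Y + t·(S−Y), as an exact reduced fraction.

t = 3/4

Assign H = (0, 0), Y = (1, 0), X = (0, 1) — the answer is frame-independent, so this choice is without loss of generality.
1. M lies on line HX with HM:MX = -3:2 ⇒ M = (0, 3)
2. G lies on line XY with XG:GY = 3:(-4) ⇒ G = (-3, 4)
3. S is where the line through G parallel to MH meets line YM ⇒ S = (-3, 12)
through X parallel to HS: direction (-3, 12); meets YS at B = (-2, 9)
B = Y + t·(S−Y) with t = 3/4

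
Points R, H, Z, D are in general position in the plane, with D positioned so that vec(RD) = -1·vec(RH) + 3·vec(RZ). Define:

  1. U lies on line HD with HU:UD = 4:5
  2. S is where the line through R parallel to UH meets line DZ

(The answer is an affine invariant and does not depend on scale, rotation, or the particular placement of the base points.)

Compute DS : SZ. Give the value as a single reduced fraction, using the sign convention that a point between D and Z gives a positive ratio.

DS:SZ = -3/2

Set R = (0, 0), H = (1, 0), Z = (0, 1), D = (-1, 3); any affine frame gives the same invariant.
1. U lies on line HD with HU:UD = 4:5 ⇒ U = (1/9, 4/3)
2. S is where the line through R parallel to UH meets line DZ ⇒ S = (2, -3)
S = D + t·(Z−D) with t = 3, so DS:SZ = t:(1−t) = 3:-2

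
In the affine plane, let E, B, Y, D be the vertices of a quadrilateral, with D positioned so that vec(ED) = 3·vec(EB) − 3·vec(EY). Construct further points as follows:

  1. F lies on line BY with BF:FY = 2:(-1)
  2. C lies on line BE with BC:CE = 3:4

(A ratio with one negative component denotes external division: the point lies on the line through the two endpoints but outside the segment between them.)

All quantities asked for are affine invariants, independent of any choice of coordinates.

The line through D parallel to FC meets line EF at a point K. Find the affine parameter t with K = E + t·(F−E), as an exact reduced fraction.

t = 9/8

Work in coordinates with E = (0, 0), B = (1, 0), Y = (0, 1), D = (3, -3).
1. F lies on line BY with BF:FY = 2:(-1) ⇒ F = (-1, 2)
2. C lies on line BE with BC:CE = 3:4 ⇒ C = (4/7, 0)
through D parallel to FC: direction (11/7, -2); meets EF at K = (-9/8, 9/4)
K = E + t·(F−E) with t = 9/8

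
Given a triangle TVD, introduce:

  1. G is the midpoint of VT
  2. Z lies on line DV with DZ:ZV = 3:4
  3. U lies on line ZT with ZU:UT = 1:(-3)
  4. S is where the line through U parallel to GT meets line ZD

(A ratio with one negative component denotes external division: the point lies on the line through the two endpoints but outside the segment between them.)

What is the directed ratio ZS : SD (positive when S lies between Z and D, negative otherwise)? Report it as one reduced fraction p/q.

Choose coordinates T = (0, 0), V = (1, 0), D = (0, 1).
1. G is the midpoint of VT ⇒ G = (1/2, 0)
2. Z lies on line DV with DZ:ZV = 3:4 ⇒ Z = (3/7, 4/7)
3. U lies on line ZT with ZU:UT = 1:(-3) ⇒ U = (9/14, 6/7)
4. S is where the line through U parallel to GT meets line ZD ⇒ S = (1/7, 6/7)
S = Z + t·(D−Z) with t = 2/3, so ZS:SD = t:(1−t) = 2/3:1/3

ZS:SD = 2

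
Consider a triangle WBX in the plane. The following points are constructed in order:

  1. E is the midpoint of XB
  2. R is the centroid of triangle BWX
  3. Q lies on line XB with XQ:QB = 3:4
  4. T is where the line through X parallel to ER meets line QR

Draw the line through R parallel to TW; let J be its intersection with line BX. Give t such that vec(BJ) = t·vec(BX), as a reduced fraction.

t = 5/9

Work in coordinates with W = (0, 0), B = (1, 0), X = (0, 1).
1. E is the midpoint of XB ⇒ E = (1/2, 1/2)
2. R is the centroid of triangle BWX ⇒ R = (1/3, 1/3)
3. Q lies on line XB with XQ:QB = 3:4 ⇒ Q = (3/7, 4/7)
4. T is where the line through X parallel to ER meets line QR ⇒ T = (1, 2)
through R parallel to TW: direction (-1, -2); meets BX at J = (4/9, 5/9)
J = B + t·(X−B) with t = 5/9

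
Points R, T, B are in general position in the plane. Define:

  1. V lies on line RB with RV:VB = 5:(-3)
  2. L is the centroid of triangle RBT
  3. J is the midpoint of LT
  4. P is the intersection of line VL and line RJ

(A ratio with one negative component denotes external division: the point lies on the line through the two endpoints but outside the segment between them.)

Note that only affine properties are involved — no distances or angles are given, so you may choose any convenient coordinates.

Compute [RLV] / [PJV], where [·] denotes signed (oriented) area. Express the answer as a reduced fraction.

Set R = (0, 0), T = (1, 0), B = (0, 1); any affine frame gives the same invariant.
1. V lies on line RB with RV:VB = 5:(-3) ⇒ V = (0, 5/2)
2. L is the centroid of triangle RBT ⇒ L = (1/3, 1/3)
3. J is the midpoint of LT ⇒ J = (2/3, 1/6)
4. P is the intersection of line VL and line RJ ⇒ P = (10/27, 5/54)
2·[RLV] = 5/6, 2·[PJV] = 20/27
[RLV]:[PJV] = 5/6:20/27 = 9/8

[RLV]:[PJV] = 9/8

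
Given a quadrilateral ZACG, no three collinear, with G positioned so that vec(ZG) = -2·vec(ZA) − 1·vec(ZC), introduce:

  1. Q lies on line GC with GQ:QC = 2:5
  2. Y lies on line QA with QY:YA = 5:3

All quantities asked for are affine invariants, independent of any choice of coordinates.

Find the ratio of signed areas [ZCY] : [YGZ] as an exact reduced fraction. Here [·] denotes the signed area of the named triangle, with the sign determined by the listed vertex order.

[ZCY]:[YGZ] = 5/23

Set Z = (0, 0), A = (1, 0), C = (0, 1), G = (-2, -1); any affine frame gives the same invariant.
1. Q lies on line GC with GQ:QC = 2:5 ⇒ Q = (-10/7, -3/7)
2. Y lies on line QA with QY:YA = 5:3 ⇒ Y = (5/56, -9/56)
2·[ZCY] = -5/56, 2·[YGZ] = -23/56
[ZCY]:[YGZ] = -5/56:-23/56 = 5/23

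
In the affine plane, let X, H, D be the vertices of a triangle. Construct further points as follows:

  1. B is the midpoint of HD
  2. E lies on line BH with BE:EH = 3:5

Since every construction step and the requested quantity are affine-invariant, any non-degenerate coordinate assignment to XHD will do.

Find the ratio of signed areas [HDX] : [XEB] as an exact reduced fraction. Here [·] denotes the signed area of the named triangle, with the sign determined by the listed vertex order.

[HDX]:[XEB] = 16/3

Choose coordinates X = (0, 0), H = (1, 0), D = (0, 1).
1. B is the midpoint of HD ⇒ B = (1/2, 1/2)
2. E lies on line BH with BE:EH = 3:5 ⇒ E = (11/16, 5/16)
2·[HDX] = 1, 2·[XEB] = 3/16
[HDX]:[XEB] = 1:3/16 = 16/3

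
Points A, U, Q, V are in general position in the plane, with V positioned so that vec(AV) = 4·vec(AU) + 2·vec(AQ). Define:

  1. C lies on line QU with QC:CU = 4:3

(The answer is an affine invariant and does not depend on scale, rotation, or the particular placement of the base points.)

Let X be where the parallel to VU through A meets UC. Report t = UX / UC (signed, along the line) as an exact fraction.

Choose coordinates A = (0, 0), U = (1, 0), Q = (0, 1), V = (4, 2).
1. C lies on line QU with QC:CU = 4:3 ⇒ C = (4/7, 3/7)
through A parallel to VU: direction (-3, -2); meets UC at X = (3/5, 2/5)
X = U + t·(C−U) with t = 14/15

t = 14/15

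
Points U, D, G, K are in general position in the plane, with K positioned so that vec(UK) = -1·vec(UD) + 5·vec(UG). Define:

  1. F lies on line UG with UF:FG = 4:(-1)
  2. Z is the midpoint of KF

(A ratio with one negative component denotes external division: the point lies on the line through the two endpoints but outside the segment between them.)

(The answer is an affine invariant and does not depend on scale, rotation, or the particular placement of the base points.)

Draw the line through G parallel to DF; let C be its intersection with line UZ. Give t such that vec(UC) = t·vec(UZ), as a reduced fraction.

t = 2/5

Choose coordinates U = (0, 0), D = (1, 0), G = (0, 1), K = (-1, 5).
1. F lies on line UG with UF:FG = 4:(-1) ⇒ F = (0, 4/3)
2. Z is the midpoint of KF ⇒ Z = (-1/2, 19/6)
through G parallel to DF: direction (-1, 4/3); meets UZ at C = (-1/5, 19/15)
C = U + t·(Z−U) with t = 2/5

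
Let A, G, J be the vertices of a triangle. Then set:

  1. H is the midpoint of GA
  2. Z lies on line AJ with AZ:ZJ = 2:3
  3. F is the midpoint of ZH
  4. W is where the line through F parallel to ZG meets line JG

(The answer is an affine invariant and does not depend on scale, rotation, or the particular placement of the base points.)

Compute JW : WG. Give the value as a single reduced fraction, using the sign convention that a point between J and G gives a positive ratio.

JW:WG = -7

Choose coordinates A = (0, 0), G = (1, 0), J = (0, 1).
1. H is the midpoint of GA ⇒ H = (1/2, 0)
2. Z lies on line AJ with AZ:ZJ = 2:3 ⇒ Z = (0, 2/5)
3. F is the midpoint of ZH ⇒ F = (1/4, 1/5)
4. W is where the line through F parallel to ZG meets line JG ⇒ W = (7/6, -1/6)
W = J + t·(G−J) with t = 7/6, so JW:WG = t:(1−t) = 7/6:-1/6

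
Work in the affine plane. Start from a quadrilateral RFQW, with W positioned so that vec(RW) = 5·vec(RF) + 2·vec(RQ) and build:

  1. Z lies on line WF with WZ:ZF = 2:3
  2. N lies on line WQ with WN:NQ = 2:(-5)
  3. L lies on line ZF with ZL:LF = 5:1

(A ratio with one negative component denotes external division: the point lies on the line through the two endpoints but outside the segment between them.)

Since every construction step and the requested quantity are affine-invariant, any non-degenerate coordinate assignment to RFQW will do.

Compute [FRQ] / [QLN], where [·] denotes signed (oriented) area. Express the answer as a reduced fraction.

Set R = (0, 0), F = (1, 0), Q = (0, 1), W = (5, 2); any affine frame gives the same invariant.
1. Z lies on line WF with WZ:ZF = 2:3 ⇒ Z = (17/5, 6/5)
2. N lies on line WQ with WN:NQ = 2:(-5) ⇒ N = (25/3, 8/3)
3. L lies on line ZF with ZL:LF = 5:1 ⇒ L = (7/5, 1/5)
2·[FRQ] = -1, 2·[QLN] = 9
[FRQ]:[QLN] = -1:9 = -1/9

[FRQ]:[QLN] = -1/9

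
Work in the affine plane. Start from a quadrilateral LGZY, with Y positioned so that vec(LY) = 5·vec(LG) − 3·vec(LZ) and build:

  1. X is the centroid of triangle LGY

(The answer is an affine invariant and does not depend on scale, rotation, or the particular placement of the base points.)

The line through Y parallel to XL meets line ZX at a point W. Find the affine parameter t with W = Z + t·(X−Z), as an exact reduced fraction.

t = 3/2

Choose coordinates L = (0, 0), G = (1, 0), Z = (0, 1), Y = (5, -3).
1. X is the centroid of triangle LGY ⇒ X = (2, -1)
through Y parallel to XL: direction (-2, 1); meets ZX at W = (3, -2)
W = Z + t·(X−Z) with t = 3/2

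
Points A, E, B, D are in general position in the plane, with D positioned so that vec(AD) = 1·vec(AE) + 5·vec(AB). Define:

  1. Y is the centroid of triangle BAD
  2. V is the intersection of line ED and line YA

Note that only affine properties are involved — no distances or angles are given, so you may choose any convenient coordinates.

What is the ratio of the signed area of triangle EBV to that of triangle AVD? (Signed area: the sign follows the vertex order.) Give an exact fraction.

[EBV]:[AVD] = 6

Choose coordinates A = (0, 0), E = (1, 0), B = (0, 1), D = (1, 5).
1. Y is the centroid of triangle BAD ⇒ Y = (1/3, 2)
2. V is the intersection of line ED and line YA ⇒ V = (1, 6)
2·[EBV] = -6, 2·[AVD] = -1
[EBV]:[AVD] = -6:-1 = 6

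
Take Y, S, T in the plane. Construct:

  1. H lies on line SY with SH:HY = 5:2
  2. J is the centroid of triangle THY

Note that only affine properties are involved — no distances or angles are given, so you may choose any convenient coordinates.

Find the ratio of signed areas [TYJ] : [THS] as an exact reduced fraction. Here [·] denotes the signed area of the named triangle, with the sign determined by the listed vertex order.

[TYJ]:[THS] = 2/15

Assign Y = (0, 0), S = (1, 0), T = (0, 1) — the answer is frame-independent, so this choice is without loss of generality.
1. H lies on line SY with SH:HY = 5:2 ⇒ H = (2/7, 0)
2. J is the centroid of triangle THY ⇒ J = (2/21, 1/3)
2·[TYJ] = 2/21, 2·[THS] = 5/7
[TYJ]:[THS] = 2/21:5/7 = 2/15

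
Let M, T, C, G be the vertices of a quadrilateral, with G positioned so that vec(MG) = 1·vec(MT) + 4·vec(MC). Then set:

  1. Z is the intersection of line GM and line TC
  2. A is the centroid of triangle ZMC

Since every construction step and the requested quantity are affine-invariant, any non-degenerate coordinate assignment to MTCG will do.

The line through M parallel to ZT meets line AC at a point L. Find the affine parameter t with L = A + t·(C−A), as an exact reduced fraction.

t = -2

Set M = (0, 0), T = (1, 0), C = (0, 1), G = (1, 4); any affine frame gives the same invariant.
1. Z is the intersection of line GM and line TC ⇒ Z = (1/5, 4/5)
2. A is the centroid of triangle ZMC ⇒ A = (1/15, 3/5)
through M parallel to ZT: direction (4/5, -4/5); meets AC at L = (1/5, -1/5)
L = A + t·(C−A) with t = -2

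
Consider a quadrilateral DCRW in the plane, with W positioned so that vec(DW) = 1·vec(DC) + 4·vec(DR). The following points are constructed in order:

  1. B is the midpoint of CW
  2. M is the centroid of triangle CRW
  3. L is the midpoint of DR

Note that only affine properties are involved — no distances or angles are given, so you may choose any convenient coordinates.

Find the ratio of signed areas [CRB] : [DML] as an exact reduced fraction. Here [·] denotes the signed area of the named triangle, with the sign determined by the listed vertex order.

[CRB]:[DML] = -6

Set D = (0, 0), C = (1, 0), R = (0, 1), W = (1, 4); any affine frame gives the same invariant.
1. B is the midpoint of CW ⇒ B = (1, 2)
2. M is the centroid of triangle CRW ⇒ M = (2/3, 5/3)
3. L is the midpoint of DR ⇒ L = (0, 1/2)
2·[CRB] = -2, 2·[DML] = 1/3
[CRB]:[DML] = -2:1/3 = -6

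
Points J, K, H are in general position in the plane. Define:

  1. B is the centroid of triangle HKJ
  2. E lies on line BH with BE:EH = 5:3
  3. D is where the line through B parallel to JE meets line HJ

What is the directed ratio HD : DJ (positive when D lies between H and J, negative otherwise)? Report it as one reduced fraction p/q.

HD:DJ = -8/5

Choose coordinates J = (0, 0), K = (1, 0), H = (0, 1).
1. B is the centroid of triangle HKJ ⇒ B = (1/3, 1/3)
2. E lies on line BH with BE:EH = 5:3 ⇒ E = (1/8, 3/4)
3. D is where the line through B parallel to JE meets line HJ ⇒ D = (0, -5/3)
D = H + t·(J−H) with t = 8/3, so HD:DJ = t:(1−t) = 8/3:-5/3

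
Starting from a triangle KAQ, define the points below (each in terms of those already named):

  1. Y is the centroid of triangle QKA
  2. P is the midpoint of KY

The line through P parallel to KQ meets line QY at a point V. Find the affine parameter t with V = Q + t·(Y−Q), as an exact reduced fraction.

t = 1/2

Choose coordinates K = (0, 0), A = (1, 0), Q = (0, 1).
1. Y is the centroid of triangle QKA ⇒ Y = (1/3, 1/3)
2. P is the midpoint of KY ⇒ P = (1/6, 1/6)
through P parallel to KQ: direction (0, 1); meets QY at V = (1/6, 2/3)
V = Q + t·(Y−Q) with t = 1/2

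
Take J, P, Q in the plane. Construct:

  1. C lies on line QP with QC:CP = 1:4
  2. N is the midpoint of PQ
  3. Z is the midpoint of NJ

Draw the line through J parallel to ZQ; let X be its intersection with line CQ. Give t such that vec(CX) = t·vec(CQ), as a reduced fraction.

t = 7/2

Work in coordinates with J = (0, 0), P = (1, 0), Q = (0, 1).
1. C lies on line QP with QC:CP = 1:4 ⇒ C = (1/5, 4/5)
2. N is the midpoint of PQ ⇒ N = (1/2, 1/2)
3. Z is the midpoint of NJ ⇒ Z = (1/4, 1/4)
through J parallel to ZQ: direction (-1/4, 3/4); meets CQ at X = (-1/2, 3/2)
X = C + t·(Q−C) with t = 7/2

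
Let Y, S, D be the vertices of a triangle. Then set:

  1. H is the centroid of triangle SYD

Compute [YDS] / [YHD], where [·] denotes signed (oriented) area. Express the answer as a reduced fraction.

[YDS]:[YHD] = -3

Set Y = (0, 0), S = (1, 0), D = (0, 1); any affine frame gives the same invariant.
1. H is the centroid of triangle SYD ⇒ H = (1/3, 1/3)
2·[YDS] = -1, 2·[YHD] = 1/3
[YDS]:[YHD] = -1:1/3 = -3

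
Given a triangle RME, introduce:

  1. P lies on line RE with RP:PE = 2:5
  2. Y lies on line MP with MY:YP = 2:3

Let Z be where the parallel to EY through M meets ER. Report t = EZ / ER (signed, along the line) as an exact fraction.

t = -10/21

Choose coordinates R = (0, 0), M = (1, 0), E = (0, 1).
1. P lies on line RE with RP:PE = 2:5 ⇒ P = (0, 2/7)
2. Y lies on line MP with MY:YP = 2:3 ⇒ Y = (3/5, 4/35)
through M parallel to EY: direction (3/5, -31/35); meets ER at Z = (0, 31/21)
Z = E + t·(R−E) with t = -10/21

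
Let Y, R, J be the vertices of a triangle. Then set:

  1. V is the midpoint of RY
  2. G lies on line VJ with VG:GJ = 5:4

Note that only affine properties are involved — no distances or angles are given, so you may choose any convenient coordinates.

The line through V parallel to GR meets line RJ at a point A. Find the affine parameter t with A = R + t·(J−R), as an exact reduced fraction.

Choose coordinates Y = (0, 0), R = (1, 0), J = (0, 1).
1. V is the midpoint of RY ⇒ V = (1/2, 0)
2. G lies on line VJ with VG:GJ = 5:4 ⇒ G = (2/9, 5/9)
through V parallel to GR: direction (7/9, -5/9); meets RJ at A = (9/4, -5/4)
A = R + t·(J−R) with t = -5/4

t = -5/4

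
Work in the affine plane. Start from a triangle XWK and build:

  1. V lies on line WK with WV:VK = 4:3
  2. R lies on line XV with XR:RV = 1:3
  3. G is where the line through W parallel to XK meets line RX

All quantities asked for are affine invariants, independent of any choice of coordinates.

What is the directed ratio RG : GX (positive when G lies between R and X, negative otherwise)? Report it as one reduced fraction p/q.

Assign X = (0, 0), W = (1, 0), K = (0, 1) — the answer is frame-independent, so this choice is without loss of generality.
1. V lies on line WK with WV:VK = 4:3 ⇒ V = (3/7, 4/7)
2. R lies on line XV with XR:RV = 1:3 ⇒ R = (3/28, 1/7)
3. G is where the line through W parallel to XK meets line RX ⇒ G = (1, 4/3)
G = R + t·(X−R) with t = -25/3, so RG:GX = t:(1−t) = -25/3:28/3

RG:GX = -25/28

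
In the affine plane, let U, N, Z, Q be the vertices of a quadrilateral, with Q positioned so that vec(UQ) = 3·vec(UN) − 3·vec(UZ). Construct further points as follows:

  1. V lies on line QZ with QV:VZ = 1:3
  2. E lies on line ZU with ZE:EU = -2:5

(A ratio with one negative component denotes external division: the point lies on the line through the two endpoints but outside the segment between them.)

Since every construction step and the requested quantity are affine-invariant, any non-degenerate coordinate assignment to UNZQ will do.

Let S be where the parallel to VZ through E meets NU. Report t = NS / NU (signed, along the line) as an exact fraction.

t = -1/4

Assign U = (0, 0), N = (1, 0), Z = (0, 1), Q = (3, -3) — the answer is frame-independent, so this choice is without loss of generality.
1. V lies on line QZ with QV:VZ = 1:3 ⇒ V = (9/4, -2)
2. E lies on line ZU with ZE:EU = -2:5 ⇒ E = (0, 5/3)
through E parallel to VZ: direction (-9/4, 3); meets NU at S = (5/4, 0)
S = N + t·(U−N) with t = -1/4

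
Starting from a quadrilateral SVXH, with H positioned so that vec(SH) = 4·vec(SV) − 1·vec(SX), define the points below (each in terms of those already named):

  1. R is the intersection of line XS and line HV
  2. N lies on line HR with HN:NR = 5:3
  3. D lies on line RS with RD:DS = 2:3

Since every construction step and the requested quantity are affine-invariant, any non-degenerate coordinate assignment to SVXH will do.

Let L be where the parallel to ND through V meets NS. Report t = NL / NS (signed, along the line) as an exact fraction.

t = -2/9

Work in coordinates with S = (0, 0), V = (1, 0), X = (0, 1), H = (4, -1).
1. R is the intersection of line XS and line HV ⇒ R = (0, 1/3)
2. N lies on line HR with HN:NR = 5:3 ⇒ N = (3/2, -1/6)
3. D lies on line RS with RD:DS = 2:3 ⇒ D = (0, 1/5)
through V parallel to ND: direction (-3/2, 11/30); meets NS at L = (11/6, -11/54)
L = N + t·(S−N) with t = -2/9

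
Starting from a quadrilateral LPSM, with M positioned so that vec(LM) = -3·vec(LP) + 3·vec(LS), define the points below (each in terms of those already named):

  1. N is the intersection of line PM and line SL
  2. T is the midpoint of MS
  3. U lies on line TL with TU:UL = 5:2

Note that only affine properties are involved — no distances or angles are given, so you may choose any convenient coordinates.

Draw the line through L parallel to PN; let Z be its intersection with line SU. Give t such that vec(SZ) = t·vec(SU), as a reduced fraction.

Set L = (0, 0), P = (1, 0), S = (0, 1), M = (-3, 3); any affine frame gives the same invariant.
1. N is the intersection of line PM and line SL ⇒ N = (0, 3/4)
2. T is the midpoint of MS ⇒ T = (-3/2, 2)
3. U lies on line TL with TU:UL = 5:2 ⇒ U = (-3/7, 4/7)
through L parallel to PN: direction (-1, 3/4); meets SU at Z = (-4/7, 3/7)
Z = S + t·(U−S) with t = 4/3

t = 4/3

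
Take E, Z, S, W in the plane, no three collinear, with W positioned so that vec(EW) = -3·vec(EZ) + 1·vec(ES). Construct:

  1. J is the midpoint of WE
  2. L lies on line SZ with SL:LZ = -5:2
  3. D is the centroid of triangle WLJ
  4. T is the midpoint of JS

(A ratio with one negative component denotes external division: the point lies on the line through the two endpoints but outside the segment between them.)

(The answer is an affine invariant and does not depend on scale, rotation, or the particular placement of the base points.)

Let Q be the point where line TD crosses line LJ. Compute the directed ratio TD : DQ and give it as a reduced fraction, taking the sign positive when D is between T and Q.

TD:DQ = -31

Assign E = (0, 0), Z = (1, 0), S = (0, 1), W = (-3, 1) — the answer is frame-independent, so this choice is without loss of generality.
1. J is the midpoint of WE ⇒ J = (-3/2, 1/2)
2. L lies on line SZ with SL:LZ = -5:2 ⇒ L = (5/3, -2/3)
3. D is the centroid of triangle WLJ ⇒ D = (-17/18, 5/18)
4. T is the midpoint of JS ⇒ T = (-3/4, 3/4)
line TD meets LJ at Q = (-349/372, 109/372)
D = T + t·(Q−T) with t = 31/30, so TD:DQ = 31/30:-1/30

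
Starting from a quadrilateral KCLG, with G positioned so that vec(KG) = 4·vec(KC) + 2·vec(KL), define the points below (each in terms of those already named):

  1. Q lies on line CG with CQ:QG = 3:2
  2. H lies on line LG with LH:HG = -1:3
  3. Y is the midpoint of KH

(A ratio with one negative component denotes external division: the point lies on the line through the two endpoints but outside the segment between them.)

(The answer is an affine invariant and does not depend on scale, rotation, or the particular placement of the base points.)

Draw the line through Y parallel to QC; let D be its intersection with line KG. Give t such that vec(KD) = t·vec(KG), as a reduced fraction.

Set K = (0, 0), C = (1, 0), L = (0, 1), G = (4, 2); any affine frame gives the same invariant.
1. Q lies on line CG with CQ:QG = 3:2 ⇒ Q = (14/5, 6/5)
2. H lies on line LG with LH:HG = -1:3 ⇒ H = (-2, 1/2)
3. Y is the midpoint of KH ⇒ Y = (-1, 1/4)
through Y parallel to QC: direction (-9/5, -6/5); meets KG at D = (-11/2, -11/4)
D = K + t·(G−K) with t = -11/8

t = -11/8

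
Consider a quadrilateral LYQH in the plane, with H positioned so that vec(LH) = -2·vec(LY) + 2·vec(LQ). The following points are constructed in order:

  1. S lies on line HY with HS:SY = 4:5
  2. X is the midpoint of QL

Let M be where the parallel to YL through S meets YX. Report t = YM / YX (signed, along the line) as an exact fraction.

t = 20/9

Work in coordinates with L = (0, 0), Y = (1, 0), Q = (0, 1), H = (-2, 2).
1. S lies on line HY with HS:SY = 4:5 ⇒ S = (-2/3, 10/9)
2. X is the midpoint of QL ⇒ X = (0, 1/2)
through S parallel to YL: direction (-1, 0); meets YX at M = (-11/9, 10/9)
M = Y + t·(X−Y) with t = 20/9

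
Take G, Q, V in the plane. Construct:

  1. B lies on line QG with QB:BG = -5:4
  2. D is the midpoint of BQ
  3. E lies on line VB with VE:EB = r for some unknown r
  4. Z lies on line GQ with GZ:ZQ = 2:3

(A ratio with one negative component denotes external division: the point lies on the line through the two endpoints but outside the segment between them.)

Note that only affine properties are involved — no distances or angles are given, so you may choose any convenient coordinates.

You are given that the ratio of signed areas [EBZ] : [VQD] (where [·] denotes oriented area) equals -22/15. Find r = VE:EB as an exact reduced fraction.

Work in coordinates with G = (0, 0), Q = (1, 0), V = (0, 1).
1. B lies on line QG with QB:BG = -5:4 ⇒ B = (-4, 0)
2. D is the midpoint of BQ ⇒ D = (-3/2, 0)
3. With VE:EB = r, write λ = r/(r+1) so E = V + λ·(B−V); E is affine-linear in λ
4. Z lies on line GQ with GZ:ZQ = 2:3 ⇒ Z = (2/5, 0)
Every point depending on E is an affine combination of E and λ-independent points, so each such coordinate is linear in λ; the λ² term in each signed area is a multiple of (B−V)×(B−V) = 0, so 2·[EBZ] and 2·[VQD] are each linear in λ. Evaluating at λ=0 and λ=1:
  2·[EBZ] = -22/5·λ + 22/5,   2·[VQD] = -5/2
So [EBZ]:[VQD] = (-22/5·λ + 22/5) / (-5/2). Setting this equal to -22/15:
  -22/5·λ + 22/5 = -22/15·(-5/2)  ⇒  λ = 1/6
Then r = λ/(1−λ) = (1/6)/(5/6) = 1/5. Check: with r = 1/5, E = (-2/3, 5/6) and [EBZ]:[VQD] = -22/15 as required.

r = 1/5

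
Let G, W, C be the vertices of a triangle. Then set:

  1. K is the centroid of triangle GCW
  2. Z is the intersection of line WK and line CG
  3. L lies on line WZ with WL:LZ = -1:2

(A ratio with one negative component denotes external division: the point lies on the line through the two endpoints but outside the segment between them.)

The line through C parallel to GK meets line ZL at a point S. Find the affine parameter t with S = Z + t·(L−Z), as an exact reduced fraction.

t = -1/6

Work in coordinates with G = (0, 0), W = (1, 0), C = (0, 1).
1. K is the centroid of triangle GCW ⇒ K = (1/3, 1/3)
2. Z is the intersection of line WK and line CG ⇒ Z = (0, 1/2)
3. L lies on line WZ with WL:LZ = -1:2 ⇒ L = (2, -1/2)
through C parallel to GK: direction (1/3, 1/3); meets ZL at S = (-1/3, 2/3)
S = Z + t·(L−Z) with t = -1/6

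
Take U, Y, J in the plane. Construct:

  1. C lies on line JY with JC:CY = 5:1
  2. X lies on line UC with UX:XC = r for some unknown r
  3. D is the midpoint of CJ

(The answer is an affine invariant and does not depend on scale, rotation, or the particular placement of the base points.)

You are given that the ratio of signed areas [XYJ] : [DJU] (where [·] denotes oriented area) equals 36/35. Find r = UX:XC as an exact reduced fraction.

r = 4/3

Choose coordinates U = (0, 0), Y = (1, 0), J = (0, 1).
1. C lies on line JY with JC:CY = 5:1 ⇒ C = (5/6, 1/6)
2. With UX:XC = r, write λ = r/(r+1) so X = U + λ·(C−U); X is affine-linear in λ
3. D is the midpoint of CJ ⇒ D = (5/12, 7/12)
Every point depending on X is an affine combination of X and λ-independent points, so each such coordinate is linear in λ; the λ² term in each signed area is a multiple of (C−U)×(C−U) = 0, so 2·[XYJ] and 2·[DJU] are each linear in λ. Evaluating at λ=0 and λ=1:
  2·[XYJ] = −λ + 1,   2·[DJU] = 5/12
So [XYJ]:[DJU] = (−λ + 1) / (5/12). Setting this equal to 36/35:
  −λ + 1 = 36/35·(5/12)  ⇒  λ = 4/7
Then r = λ/(1−λ) = (4/7)/(3/7) = 4/3. Check: with r = 4/3, X = (10/21, 2/21) and [XYJ]:[DJU] = 36/35 as required.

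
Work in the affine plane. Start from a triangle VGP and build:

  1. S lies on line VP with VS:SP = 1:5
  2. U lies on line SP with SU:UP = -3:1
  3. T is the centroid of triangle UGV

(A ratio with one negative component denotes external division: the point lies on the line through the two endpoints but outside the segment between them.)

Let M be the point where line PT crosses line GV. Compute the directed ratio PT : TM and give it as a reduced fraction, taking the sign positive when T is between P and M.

Set V = (0, 0), G = (1, 0), P = (0, 1); any affine frame gives the same invariant.
1. S lies on line VP with VS:SP = 1:5 ⇒ S = (0, 1/6)
2. U lies on line SP with SU:UP = -3:1 ⇒ U = (0, 17/12)
3. T is the centroid of triangle UGV ⇒ T = (1/3, 17/36)
line PT meets GV at M = (12/19, 0)
T = P + t·(M−P) with t = 19/36, so PT:TM = 19/36:17/36

PT:TM = 19/17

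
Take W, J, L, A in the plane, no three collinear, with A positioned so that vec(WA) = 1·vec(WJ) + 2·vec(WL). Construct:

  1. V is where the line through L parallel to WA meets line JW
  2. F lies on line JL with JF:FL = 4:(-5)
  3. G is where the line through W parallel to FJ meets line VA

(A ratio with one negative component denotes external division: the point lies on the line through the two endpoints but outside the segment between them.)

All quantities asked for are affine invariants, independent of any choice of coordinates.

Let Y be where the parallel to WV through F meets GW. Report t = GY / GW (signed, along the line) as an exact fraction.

Set W = (0, 0), J = (1, 0), L = (0, 1), A = (1, 2); any affine frame gives the same invariant.
1. V is where the line through L parallel to WA meets line JW ⇒ V = (-1/2, 0)
2. F lies on line JL with JF:FL = 4:(-5) ⇒ F = (5, -4)
3. G is where the line through W parallel to FJ meets line VA ⇒ G = (-2/7, 2/7)
through F parallel to WV: direction (-1/2, 0); meets GW at Y = (4, -4)
Y = G + t·(W−G) with t = 15

t = 15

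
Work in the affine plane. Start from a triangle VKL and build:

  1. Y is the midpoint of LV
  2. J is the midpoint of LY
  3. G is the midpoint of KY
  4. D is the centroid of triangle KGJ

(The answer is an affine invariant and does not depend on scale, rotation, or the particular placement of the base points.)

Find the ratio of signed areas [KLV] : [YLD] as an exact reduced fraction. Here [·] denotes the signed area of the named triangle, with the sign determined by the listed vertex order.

Choose coordinates V = (0, 0), K = (1, 0), L = (0, 1).
1. Y is the midpoint of LV ⇒ Y = (0, 1/2)
2. J is the midpoint of LY ⇒ J = (0, 3/4)
3. G is the midpoint of KY ⇒ G = (1/2, 1/4)
4. D is the centroid of triangle KGJ ⇒ D = (1/2, 1/3)
2·[KLV] = 1, 2·[YLD] = -1/4
[KLV]:[YLD] = 1:-1/4 = -4

[KLV]:[YLD] = -4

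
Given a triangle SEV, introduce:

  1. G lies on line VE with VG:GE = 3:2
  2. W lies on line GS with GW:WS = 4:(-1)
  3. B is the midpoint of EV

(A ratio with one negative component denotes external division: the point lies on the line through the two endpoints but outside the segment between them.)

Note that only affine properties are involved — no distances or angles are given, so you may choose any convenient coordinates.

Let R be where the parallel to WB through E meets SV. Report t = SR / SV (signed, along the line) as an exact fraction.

Set S = (0, 0), E = (1, 0), V = (0, 1); any affine frame gives the same invariant.
1. G lies on line VE with VG:GE = 3:2 ⇒ G = (3/5, 2/5)
2. W lies on line GS with GW:WS = 4:(-1) ⇒ W = (-1/5, -2/15)
3. B is the midpoint of EV ⇒ B = (1/2, 1/2)
through E parallel to WB: direction (7/10, 19/30); meets SV at R = (0, -19/21)
R = S + t·(V−S) with t = -19/21

t = -19/21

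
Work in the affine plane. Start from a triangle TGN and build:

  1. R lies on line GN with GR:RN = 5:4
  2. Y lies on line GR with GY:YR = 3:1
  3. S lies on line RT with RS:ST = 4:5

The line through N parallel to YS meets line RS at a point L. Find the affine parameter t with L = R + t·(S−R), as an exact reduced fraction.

t = -16/5

Set T = (0, 0), G = (1, 0), N = (0, 1); any affine frame gives the same invariant.
1. R lies on line GN with GR:RN = 5:4 ⇒ R = (4/9, 5/9)
2. Y lies on line GR with GY:YR = 3:1 ⇒ Y = (7/12, 5/12)
3. S lies on line RT with RS:ST = 4:5 ⇒ S = (20/81, 25/81)
through N parallel to YS: direction (-109/324, -35/324); meets RS at L = (436/405, 109/81)
L = R + t·(S−R) with t = -16/5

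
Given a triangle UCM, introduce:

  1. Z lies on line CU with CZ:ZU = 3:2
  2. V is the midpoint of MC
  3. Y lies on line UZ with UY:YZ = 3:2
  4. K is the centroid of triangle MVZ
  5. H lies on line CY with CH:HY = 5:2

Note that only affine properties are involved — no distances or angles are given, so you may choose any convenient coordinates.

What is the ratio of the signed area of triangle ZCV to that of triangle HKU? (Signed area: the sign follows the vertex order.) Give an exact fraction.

Work in coordinates with U = (0, 0), C = (1, 0), M = (0, 1).
1. Z lies on line CU with CZ:ZU = 3:2 ⇒ Z = (2/5, 0)
2. V is the midpoint of MC ⇒ V = (1/2, 1/2)
3. Y lies on line UZ with UY:YZ = 3:2 ⇒ Y = (6/25, 0)
4. K is the centroid of triangle MVZ ⇒ K = (3/10, 1/2)
5. H lies on line CY with CH:HY = 5:2 ⇒ H = (16/35, 0)
2·[ZCV] = 3/10, 2·[HKU] = 8/35
[ZCV]:[HKU] = 3/10:8/35 = 21/16

[ZCV]:[HKU] = 21/16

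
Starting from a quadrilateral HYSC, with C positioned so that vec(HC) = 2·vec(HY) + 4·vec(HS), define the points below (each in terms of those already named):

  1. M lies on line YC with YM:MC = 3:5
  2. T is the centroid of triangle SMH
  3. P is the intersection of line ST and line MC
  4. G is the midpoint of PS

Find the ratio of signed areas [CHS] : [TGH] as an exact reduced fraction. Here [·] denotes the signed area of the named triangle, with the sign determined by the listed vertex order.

[CHS]:[TGH] = 192/11

Set H = (0, 0), Y = (1, 0), S = (0, 1), C = (2, 4); any affine frame gives the same invariant.
1. M lies on line YC with YM:MC = 3:5 ⇒ M = (11/8, 3/2)
2. T is the centroid of triangle SMH ⇒ T = (11/24, 5/6)
3. P is the intersection of line ST and line MC ⇒ P = (55/48, 7/12)
4. G is the midpoint of PS ⇒ G = (55/96, 19/24)
2·[CHS] = -2, 2·[TGH] = -11/96
[CHS]:[TGH] = -2:-11/96 = 192/11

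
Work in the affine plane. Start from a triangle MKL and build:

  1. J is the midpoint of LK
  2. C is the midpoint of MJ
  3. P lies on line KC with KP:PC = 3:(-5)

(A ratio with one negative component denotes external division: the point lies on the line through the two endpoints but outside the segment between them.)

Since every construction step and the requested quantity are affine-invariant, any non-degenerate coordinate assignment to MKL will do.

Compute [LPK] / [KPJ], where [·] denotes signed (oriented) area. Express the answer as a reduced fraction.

Set M = (0, 0), K = (1, 0), L = (0, 1); any affine frame gives the same invariant.
1. J is the midpoint of LK ⇒ J = (1/2, 1/2)
2. C is the midpoint of MJ ⇒ C = (1/4, 1/4)
3. P lies on line KC with KP:PC = 3:(-5) ⇒ P = (17/8, -3/8)
2·[LPK] = -3/4, 2·[KPJ] = 3/8
[LPK]:[KPJ] = -3/4:3/8 = -2

[LPK]:[KPJ] = -2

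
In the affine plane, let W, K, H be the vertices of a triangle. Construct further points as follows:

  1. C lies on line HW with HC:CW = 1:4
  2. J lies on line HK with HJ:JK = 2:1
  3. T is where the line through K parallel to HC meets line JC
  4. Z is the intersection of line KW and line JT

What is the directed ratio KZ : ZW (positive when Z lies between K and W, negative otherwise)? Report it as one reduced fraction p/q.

Assign W = (0, 0), K = (1, 0), H = (0, 1) — the answer is frame-independent, so this choice is without loss of generality.
1. C lies on line HW with HC:CW = 1:4 ⇒ C = (0, 4/5)
2. J lies on line HK with HJ:JK = 2:1 ⇒ J = (2/3, 1/3)
3. T is where the line through K parallel to HC meets line JC ⇒ T = (1, 1/10)
4. Z is the intersection of line KW and line JT ⇒ Z = (8/7, 0)
Z = K + t·(W−K) with t = -1/7, so KZ:ZW = t:(1−t) = -1/7:8/7

KZ:ZW = -1/8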